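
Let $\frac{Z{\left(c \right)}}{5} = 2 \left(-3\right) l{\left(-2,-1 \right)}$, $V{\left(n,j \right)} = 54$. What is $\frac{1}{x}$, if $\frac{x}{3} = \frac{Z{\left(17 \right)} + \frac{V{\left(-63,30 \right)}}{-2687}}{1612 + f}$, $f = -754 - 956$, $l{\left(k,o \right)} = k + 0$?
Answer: $- \frac{131663}{241749} \approx -0.54463$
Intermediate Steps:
$l{\left(k,o \right)} = k$
$f = -1710$
$Z{\left(c \right)} = 60$ ($Z{\left(c \right)} = 5 \cdot 2 \left(-3\right) \left(-2\right) = 5 \left(\left(-6\right) \left(-2\right)\right) = 5 \cdot 12 = 60$)
$x = - \frac{241749}{131663}$ ($x = 3 \frac{60 + \frac{54}{-2687}}{1612 - 1710} = 3 \frac{60 + 54 \left(- \frac{1}{2687}\right)}{-98} = 3 \left(60 - \frac{54}{2687}\right) \left(- \frac{1}{98}\right) = 3 \cdot \frac{161166}{2687} \left(- \frac{1}{98}\right) = 3 \left(- \frac{80583}{131663}\right) = - \frac{241749}{131663} \approx -1.8361$)
$\frac{1}{x} = \frac{1}{- \frac{241749}{131663}} = - \frac{131663}{241749}$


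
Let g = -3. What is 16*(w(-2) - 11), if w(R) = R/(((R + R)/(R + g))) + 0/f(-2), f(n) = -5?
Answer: -216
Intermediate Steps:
w(R) = -3/2 + R/2 (w(R) = R/(((R + R)/(R - 3))) + 0/(-5) = R/(((2*R)/(-3 + R))) + 0*(-⅕) = R/((2*R/(-3 + R))) + 0 = R*((-3 + R)/(2*R)) + 0 = (-3/2 + R/2) + 0 = -3/2 + R/2)
16*(w(-2) - 11) = 16*((-3/2 + (½)*(-2)) - 11) = 16*((-3/2 - 1) - 11) = 16*(-5/2 - 11) = 16*(-27/2) = -216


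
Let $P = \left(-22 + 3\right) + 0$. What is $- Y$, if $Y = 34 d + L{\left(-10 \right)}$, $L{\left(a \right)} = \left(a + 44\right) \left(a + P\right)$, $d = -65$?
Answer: $3196$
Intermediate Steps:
$P = -19$ ($P = -19 + 0 = -19$)
$L{\left(a \right)} = \left(-19 + a\right) \left(44 + a\right)$ ($L{\left(a \right)} = \left(a + 44\right) \left(a - 19\right) = \left(44 + a\right) \left(-19 + a\right) = \left(-19 + a\right) \left(44 + a\right)$)
$Y = -3196$ ($Y = 34 \left(-65\right) + \left(-836 + \left(-10\right)^{2} + 25 \left(-10\right)\right) = -2210 - 986 = -3196$)
$- Y = \left(-1\right) \left(-3196\right) = 3196$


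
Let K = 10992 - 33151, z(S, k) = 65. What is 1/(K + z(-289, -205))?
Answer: -1/22094 ≈ -4.5261e-5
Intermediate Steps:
K = -22159
1/(K + z(-289, -205)) = 1/(-22159 + 65) = 1/(-22094) = -1/22094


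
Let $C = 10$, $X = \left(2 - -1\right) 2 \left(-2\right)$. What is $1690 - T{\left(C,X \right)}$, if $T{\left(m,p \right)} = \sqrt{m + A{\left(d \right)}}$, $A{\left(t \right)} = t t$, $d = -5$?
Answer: $1690 - \sqrt{35} \approx 1684.1$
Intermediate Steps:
$A{\left(t \right)} = t^{2}$
$X = -12$ ($X = \left(2 + 1\right) 2 \left(-2\right) = 3 \cdot 2 \left(-2\right) = 6 \left(-2\right) = -12$)
$T{\left(m,p \right)} = \sqrt{25 + m}$ ($T{\left(m,p \right)} = \sqrt{m + \left(-5\right)^{2}} = \sqrt{m + 25} = \sqrt{25 + m}$)
$1690 - T{\left(C,X \right)} = 1690 - \sqrt{25 + 10} = 1690 - \sqrt{35}$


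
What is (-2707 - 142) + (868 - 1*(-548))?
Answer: -1433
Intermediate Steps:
(-2707 - 142) + (868 - 1*(-548)) = -2849 + (868 + 548) = -2849 + 1416 = -1433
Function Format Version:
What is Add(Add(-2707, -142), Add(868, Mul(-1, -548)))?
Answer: -1433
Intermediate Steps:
Add(Add(-2707, -142), Add(868, Mul(-1, -548))) = Add(-2849, Add(868, 548)) = Add(-2849, 1416) = -1433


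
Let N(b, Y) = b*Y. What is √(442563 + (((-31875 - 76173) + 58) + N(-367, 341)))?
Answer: 7*√4274 ≈ 457.63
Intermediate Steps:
N(b, Y) = Y*b
√(442563 + (((-31875 - 76173) + 58) + N(-367, 341))) = √(442563 + (((-31875 - 76173) + 58) + 341*(-367))) = √(442563 + ((-108048 + 58) - 125147)) = √(442563 + (-107990 - 125147)) = √(442563 - 233137) = √209426 = 7*√4274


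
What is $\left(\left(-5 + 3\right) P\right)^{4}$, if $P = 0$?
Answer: $0$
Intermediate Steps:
$\left(\left(-5 + 3\right) P\right)^{4} = \left(\left(-5 + 3\right) 0\right)^{4} = \left(\left(-2\right) 0\right)^{4} = 0^{4} = 0$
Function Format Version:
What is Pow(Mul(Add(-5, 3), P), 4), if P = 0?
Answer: 0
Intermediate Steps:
Pow(Mul(Add(-5, 3), P), 4) = Pow(Mul(Add(-5, 3), 0), 4) = Pow(Mul(-2, 0), 4) = Pow(0, 4) = 0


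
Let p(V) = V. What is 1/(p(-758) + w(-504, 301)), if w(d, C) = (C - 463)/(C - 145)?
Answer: -26/19735 ≈ -0.0013175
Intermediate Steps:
w(d, C) = (-463 + C)/(-145 + C)
1/(p(-758) + w(-504, 301)) = 1/(-758 + (-463 + 301)/(-145 + 301)) = 1/(-758 - 162/156) = 1/(-758 + (1/156)*(-162)) = 1/(-758 - 27/26) = 1/(-19735/26) = -26/19735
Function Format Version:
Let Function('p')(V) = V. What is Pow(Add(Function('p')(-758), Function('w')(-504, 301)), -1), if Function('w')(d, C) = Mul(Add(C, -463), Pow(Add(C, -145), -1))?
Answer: Rational(-26, 19735) ≈ -0.0013175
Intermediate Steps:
Function('w')(d, C) = Mul(Pow(Add(-145, C), -1), Add(-463, C)) (Function('w')(d, C) = Mul(Add(-463, C), Pow(Add(-145, C), -1)) = Mul(Pow(Add(-145, C), -1), Add(-463, C)))
Pow(Add(Function('p')(-758), Function('w')(-504, 301)), -1) = Pow(Add(-758, Mul(Pow(Add(-145, 301), -1), Add(-463, 301))), -1) = Pow(Add(-758, Mul(Pow(156, -1), -162)), -1) = Pow(Add(-758, Mul(Rational(1, 156), -162)), -1) = Pow(Add(-758, Rational(-27, 26)), -1) = Pow(Rational(-19735, 26), -1) = Rational(-26, 19735)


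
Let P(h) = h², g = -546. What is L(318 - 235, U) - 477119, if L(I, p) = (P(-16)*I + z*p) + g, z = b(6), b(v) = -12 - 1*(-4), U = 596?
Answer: -461185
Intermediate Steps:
b(v) = -8 (b(v) = -12 + 4 = -8)
z = -8
L(I, p) = -546 - 8*p + 256*I (L(I, p) = ((-16)²*I - 8*p) - 546 = (256*I - 8*p) - 546 = (-8*p + 256*I) - 546 = -546 - 8*p + 256*I)
L(318 - 235, U) - 477119 = (-546 - 8*596 + 256*(318 - 235)) - 477119 = (-546 - 4768 + 256*83) - 477119 = (-546 - 4768 + 21248) - 477119 = 15934 - 477119 = -461185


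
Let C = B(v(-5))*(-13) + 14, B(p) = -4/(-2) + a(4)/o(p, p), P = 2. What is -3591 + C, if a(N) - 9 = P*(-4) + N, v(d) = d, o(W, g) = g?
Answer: -3590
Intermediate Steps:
a(N) = 1 + N (a(N) = 9 + (2*(-4) + N) = 9 + (-8 + N) = 1 + N)
B(p) = 2 + 5/p (B(p) = -4/(-2) + (1 + 4)/p = -4*(-½) + 5/p = 2 + 5/p)
C = 1 (C = (2 + 5/(-5))*(-13) + 14 = (2 + 5*(-⅕))*(-13) + 14 = (2 - 1)*(-13) + 14 = 1*(-13) + 14 = -13 + 14 = 1)
-3591 + C = -3591 + 1 = -3590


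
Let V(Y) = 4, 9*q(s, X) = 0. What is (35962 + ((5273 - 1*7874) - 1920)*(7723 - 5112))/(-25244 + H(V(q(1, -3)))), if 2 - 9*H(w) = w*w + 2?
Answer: 2463147/5284 ≈ 466.15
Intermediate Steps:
q(s, X) = 0 (q(s, X) = (⅑)*0 = 0)
H(w) = -w²/9 (H(w) = 2/9 - (w*w + 2)/9 = 2/9 - (w² + 2)/9 = 2/9 - (2 + w²)/9 = 2/9 + (-2/9 - w²/9) = -w²/9)
(35962 + ((5273 - 1*7874) - 1920)*(7723 - 5112))/(-25244 + H(V(q(1, -3)))) = (35962 + ((5273 - 1*7874) - 1920)*(7723 - 5112))/(-25244 - ⅑*4²) = (35962 + ((5273 - 7874) - 1920)*2611)/(-25244 - ⅑*16) = (35962 + (-2601 - 1920)*2611)/(-25244 - 16/9) = (35962 - 4521*2611)/(-227212/9) = (35962 - 11804331)*(-9/227212) = -11768369*(-9/227212) = 2463147/5284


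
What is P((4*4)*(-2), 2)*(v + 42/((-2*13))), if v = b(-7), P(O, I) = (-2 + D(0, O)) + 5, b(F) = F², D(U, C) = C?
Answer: -17864/13 ≈ -1374.2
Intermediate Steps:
P(O, I) = 3 + O (P(O, I) = (-2 + O) + 5 = 3 + O)
v = 49 (v = (-7)² = 49)
P((4*4)*(-2), 2)*(v + 42/((-2*13))) = (3 + (4*4)*(-2))*(49 + 42/((-2*13))) = (3 + 16*(-2))*(49 + 42/(-26)) = (3 - 32)*(49 + 42*(-1/26)) = -29*(49 - 21/13) = -29*616/13 = -17864/13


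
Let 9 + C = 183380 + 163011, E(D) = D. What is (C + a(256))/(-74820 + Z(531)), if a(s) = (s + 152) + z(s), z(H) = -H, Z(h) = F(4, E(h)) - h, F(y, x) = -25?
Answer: -173267/37688 ≈ -4.5974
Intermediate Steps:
Z(h) = -25 - h
C = 346382 (C = -9 + (183380 + 163011) = -9 + 346391 = 346382)
a(s) = 152 (a(s) = (s + 152) - s = (152 + s) - s = 152)
(C + a(256))/(-74820 + Z(531)) = (346382 + 152)/(-74820 + (-25 - 1*531)) = 346534/(-74820 + (-25 - 531)) = 346534/(-74820 - 556) = 346534/(-75376) = 346534*(-1/75376) = -173267/37688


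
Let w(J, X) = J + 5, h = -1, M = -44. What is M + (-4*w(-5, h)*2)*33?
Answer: -44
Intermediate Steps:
w(J, X) = 5 + J
M + (-4*w(-5, h)*2)*33 = -44 + (-4*(5 - 5)*2)*33 = -44 + (-4*0*2)*33 = -44 + (0*2)*33 = -44 + 0*33 = -44 + 0 = -44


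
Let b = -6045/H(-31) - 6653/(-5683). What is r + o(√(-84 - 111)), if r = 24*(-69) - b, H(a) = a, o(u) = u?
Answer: -10525886/5683 + I*√195 ≈ -1852.2 + 13.964*I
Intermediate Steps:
b = 1114838/5683 (b = -6045/(-31) - 6653/(-5683) = -6045*(-1/31) - 6653*(-1/5683) = 195 + 6653/5683 = 1114838/5683 ≈ 196.17)
r = -10525886/5683 (r = 24*(-69) - 1*1114838/5683 = -1656 - 1114838/5683 = -10525886/5683 ≈ -1852.2)
r + o(√(-84 - 111)) = -10525886/5683 + √(-84 - 111) = -10525886/5683 + √(-195) = -10525886/5683 + I*√195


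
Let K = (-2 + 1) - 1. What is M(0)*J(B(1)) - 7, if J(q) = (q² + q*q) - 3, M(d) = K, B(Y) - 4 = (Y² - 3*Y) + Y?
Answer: -37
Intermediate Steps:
B(Y) = 4 + Y² - 2*Y (B(Y) = 4 + ((Y² - 3*Y) + Y) = 4 + (Y² - 2*Y) = 4 + Y² - 2*Y)
K = -2 (K = -1 - 1 = -2)
M(d) = -2
J(q) = -3 + 2*q² (J(q) = (q² + q²) - 3 = 2*q² - 3 = -3 + 2*q²)
M(0)*J(B(1)) - 7 = -2*(-3 + 2*(4 + 1² - 2*1)²) - 7 = -2*(-3 + 2*(4 + 1 - 2)²) - 7 = -2*(-3 + 2*3²) - 7 = -2*(-3 + 2*9) - 7 = -2*(-3 + 18) - 7 = -2*15 - 7 = -30 - 7 = -37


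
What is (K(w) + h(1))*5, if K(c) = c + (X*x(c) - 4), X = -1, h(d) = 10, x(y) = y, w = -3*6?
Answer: 30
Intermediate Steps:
w = -18
K(c) = -4 (K(c) = c + (-c - 4) = c + (-4 - c) = -4)
(K(w) + h(1))*5 = (-4 + 10)*5 = 6*5 = 30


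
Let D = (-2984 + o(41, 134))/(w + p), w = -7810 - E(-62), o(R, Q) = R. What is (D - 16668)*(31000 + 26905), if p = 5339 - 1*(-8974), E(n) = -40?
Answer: -701690647515/727 ≈ -9.6519e+8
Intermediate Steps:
p = 14313 (p = 5339 + 8974 = 14313)
w = -7770 (w = -7810 - 1*(-40) = -7810 + 40 = -7770)
D = -327/727 (D = (-2984 + 41)/(-7770 + 14313) = -2943/6543 = -2943*1/6543 = -327/727 ≈ -0.44979)
(D - 16668)*(31000 + 26905) = (-327/727 - 16668)*(31000 + 26905) = -12117963/727*57905 = -701690647515/727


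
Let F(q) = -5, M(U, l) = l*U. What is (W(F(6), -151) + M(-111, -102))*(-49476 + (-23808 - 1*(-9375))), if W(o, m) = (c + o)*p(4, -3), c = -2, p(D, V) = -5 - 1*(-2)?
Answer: -724919787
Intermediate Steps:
p(D, V) = -3 (p(D, V) = -5 + 2 = -3)
M(U, l) = U*l
W(o, m) = 6 - 3*o (W(o, m) = (-2 + o)*(-3) = 6 - 3*o)
(W(F(6), -151) + M(-111, -102))*(-49476 + (-23808 - 1*(-9375))) = ((6 - 3*(-5)) - 111*(-102))*(-49476 + (-23808 - 1*(-9375))) = ((6 + 15) + 11322)*(-49476 + (-23808 + 9375)) = (21 + 11322)*(-49476 - 14433) = 11343*(-63909) = -724919787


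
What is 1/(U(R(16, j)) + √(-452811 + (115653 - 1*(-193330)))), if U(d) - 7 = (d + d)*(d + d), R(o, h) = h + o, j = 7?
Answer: 2123/4650957 - 2*I*√35957/4650957 ≈ 0.00045647 - 8.1542e-5*I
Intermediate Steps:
U(d) = 7 + 4*d² (U(d) = 7 + (d + d)*(d + d) = 7 + (2*d)*(2*d) = 7 + 4*d²)
1/(U(R(16, j)) + √(-452811 + (115653 - 1*(-193330)))) = 1/((7 + 4*(7 + 16)²) + √(-452811 + (115653 - 1*(-193330)))) = 1/((7 + 4*23²) + √(-452811 + (115653 + 193330))) = 1/((7 + 4*529) + √(-452811 + 308983)) = 1/((7 + 2116) + √(-143828)) = 1/(2123 + 2*I*√35957)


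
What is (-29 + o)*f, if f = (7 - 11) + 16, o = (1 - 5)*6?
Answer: -636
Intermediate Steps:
o = -24 (o = -4*6 = -24)
f = 12 (f = -4 + 16 = 12)
(-29 + o)*f = (-29 - 24)*12 = -53*12 = -636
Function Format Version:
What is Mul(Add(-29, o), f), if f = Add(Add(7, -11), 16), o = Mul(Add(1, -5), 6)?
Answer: -636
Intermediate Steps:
o = -24 (o = Mul(-4, 6) = -24)
f = 12 (f = Add(-4, 16) = 12)
Mul(Add(-29, o), f) = Mul(Add(-29, -24), 12) = Mul(-53, 12) = -636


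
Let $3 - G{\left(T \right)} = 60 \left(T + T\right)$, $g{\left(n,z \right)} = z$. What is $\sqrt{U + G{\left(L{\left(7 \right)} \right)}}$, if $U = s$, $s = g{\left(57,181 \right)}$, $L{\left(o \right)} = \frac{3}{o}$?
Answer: $\frac{4 \sqrt{406}}{7} \approx 11.514$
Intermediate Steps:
$G{\left(T \right)} = 3 - 120 T$ ($G{\left(T \right)} = 3 - 60 \left(T + T\right) = 3 - 60 \cdot 2 T = 3 - 120 T$)
$s = 181$
$U = 181$
$\sqrt{U + G{\left(L{\left(7 \right)} \right)}} = \sqrt{181 + \left(3 - 120 \cdot \frac{3}{7}\right)} = \sqrt{181 + \left(3 - 120 \cdot 3 \cdot \frac{1}{7}\right)} = \sqrt{181 + \left(3 - \frac{360}{7}\right)} = \sqrt{181 - \frac{339}{7}} = \sqrt{\frac{928}{7}} = \frac{4 \sqrt{406}}{7}$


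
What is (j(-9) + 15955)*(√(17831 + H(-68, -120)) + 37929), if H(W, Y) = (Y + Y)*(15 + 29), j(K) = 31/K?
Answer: 1815079652/3 + 143564*√7271/9 ≈ 6.0639e+8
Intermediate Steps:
H(W, Y) = 88*Y (H(W, Y) = (2*Y)*44 = 88*Y)
(j(-9) + 15955)*(√(17831 + H(-68, -120)) + 37929) = (31/(-9) + 15955)*(√(17831 + 88*(-120)) + 37929) = (31*(-⅑) + 15955)*(√(17831 - 10560) + 37929) = (-31/9 + 15955)*(√7271 + 37929) = 143564*(37929 + √7271)/9 = 1815079652/3 + 143564*√7271/9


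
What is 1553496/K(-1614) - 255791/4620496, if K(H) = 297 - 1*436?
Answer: -7177957608965/642248944 ≈ -11176.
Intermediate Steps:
K(H) = -139 (K(H) = 297 - 436 = -139)
1553496/K(-1614) - 255791/4620496 = 1553496/(-139) - 255791/4620496 = 1553496*(-1/139) - 255791*1/4620496 = -1553496/139 - 255791/4620496 = -7177957608965/642248944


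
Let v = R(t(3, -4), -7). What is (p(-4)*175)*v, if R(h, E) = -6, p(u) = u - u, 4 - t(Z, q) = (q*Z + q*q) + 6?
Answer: 0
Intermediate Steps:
t(Z, q) = -2 - q**2 - Z*q (t(Z, q) = 4 - ((q*Z + q*q) + 6) = 4 - ((Z*q + q**2) + 6) = 4 - ((q**2 + Z*q) + 6) = 4 - (6 + q**2 + Z*q) = 4 + (-6 - q**2 - Z*q) = -2 - q**2 - Z*q)
p(u) = 0
v = -6
(p(-4)*175)*v = (0*175)*(-6) = 0*(-6) = 0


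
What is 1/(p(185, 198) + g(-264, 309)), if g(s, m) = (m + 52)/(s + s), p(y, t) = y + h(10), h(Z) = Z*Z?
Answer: 528/150119 ≈ 0.0035172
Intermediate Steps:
h(Z) = Z**2
p(y, t) = 100 + y (p(y, t) = y + 10**2 = y + 100 = 100 + y)
g(s, m) = (52 + m)/(2*s) (g(s, m) = (52 + m)/((2*s)) = (52 + m)*(1/(2*s)) = (52 + m)/(2*s))
1/(p(185, 198) + g(-264, 309)) = 1/((100 + 185) + (1/2)*(52 + 309)/(-264)) = 1/(285 + (1/2)*(-1/264)*361) = 1/(285 - 361/528) = 1/(150119/528) = 528/150119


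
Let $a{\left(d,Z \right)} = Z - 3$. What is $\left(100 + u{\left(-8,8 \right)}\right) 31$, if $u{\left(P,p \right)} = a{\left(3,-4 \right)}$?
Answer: $2883$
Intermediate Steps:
$a{\left(d,Z \right)} = -3 + Z$
$u{\left(P,p \right)} = -7$ ($u{\left(P,p \right)} = -3 - 4 = -7$)
$\left(100 + u{\left(-8,8 \right)}\right) 31 = \left(100 - 7\right) 31 = 93 \cdot 31 = 2883$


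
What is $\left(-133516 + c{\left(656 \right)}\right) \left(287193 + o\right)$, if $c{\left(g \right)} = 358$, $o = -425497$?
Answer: $18416284032$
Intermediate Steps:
$\left(-133516 + c{\left(656 \right)}\right) \left(287193 + o\right) = \left(-133516 + 358\right) \left(287193 - 425497\right) = \left(-133158\right) \left(-138304\right) = 18416284032$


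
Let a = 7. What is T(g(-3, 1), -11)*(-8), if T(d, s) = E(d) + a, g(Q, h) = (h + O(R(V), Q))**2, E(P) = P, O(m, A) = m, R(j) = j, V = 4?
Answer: -256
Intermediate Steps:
g(Q, h) = (4 + h)**2 (g(Q, h) = (h + 4)**2 = (4 + h)**2)
T(d, s) = 7 + d (T(d, s) = d + 7 = 7 + d)
T(g(-3, 1), -11)*(-8) = (7 + (4 + 1)**2)*(-8) = (7 + 5**2)*(-8) = (7 + 25)*(-8) = 32*(-8) = -256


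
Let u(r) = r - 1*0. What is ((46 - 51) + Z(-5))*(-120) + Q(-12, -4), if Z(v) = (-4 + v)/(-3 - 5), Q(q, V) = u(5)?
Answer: 470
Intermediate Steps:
u(r) = r (u(r) = r + 0 = r)
Q(q, V) = 5
Z(v) = ½ - v/8 (Z(v) = (-4 + v)/(-8) = (-4 + v)*(-⅛) = ½ - v/8)
((46 - 51) + Z(-5))*(-120) + Q(-12, -4) = ((46 - 51) + (½ - ⅛*(-5)))*(-120) + 5 = (-5 + (½ + 5/8))*(-120) + 5 = (-5 + 9/8)*(-120) + 5 = -31/8*(-120) + 5 = 465 + 5 = 470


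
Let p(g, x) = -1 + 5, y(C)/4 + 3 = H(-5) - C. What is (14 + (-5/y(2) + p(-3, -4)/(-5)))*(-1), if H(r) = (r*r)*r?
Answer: -6869/520 ≈ -13.210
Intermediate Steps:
H(r) = r³ (H(r) = r²*r = r³)
y(C) = -512 - 4*C (y(C) = -12 + 4*((-5)³ - C) = -12 + 4*(-125 - C) = -12 + (-500 - 4*C) = -512 - 4*C)
p(g, x) = 4
(14 + (-5/y(2) + p(-3, -4)/(-5)))*(-1) = (14 + (-5/(-512 - 4*2) + 4/(-5)))*(-1) = (14 + (-5/(-512 - 8) + 4*(-⅕)))*(-1) = (14 + (-5/(-520) - ⅘))*(-1) = (14 + (-5*(-1/520) - ⅘))*(-1) = (14 + (1/104 - ⅘))*(-1) = (14 - 411/520)*(-1) = (6869/520)*(-1) = -6869/520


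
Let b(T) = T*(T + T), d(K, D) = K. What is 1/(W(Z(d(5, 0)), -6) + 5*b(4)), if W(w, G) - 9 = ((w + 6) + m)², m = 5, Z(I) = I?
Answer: 1/425 ≈ 0.0023529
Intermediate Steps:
W(w, G) = 9 + (11 + w)² (W(w, G) = 9 + ((w + 6) + 5)² = 9 + ((6 + w) + 5)² = 9 + (11 + w)²)
b(T) = 2*T² (b(T) = T*(2*T) = 2*T²)
1/(W(Z(d(5, 0)), -6) + 5*b(4)) = 1/((9 + (11 + 5)²) + 5*(2*4²)) = 1/((9 + 16²) + 5*(2*16)) = 1/((9 + 256) + 5*32) = 1/(265 + 160) = 1/425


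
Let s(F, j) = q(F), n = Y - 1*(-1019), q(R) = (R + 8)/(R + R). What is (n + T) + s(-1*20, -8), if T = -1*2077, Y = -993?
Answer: -20507/10 ≈ -2050.7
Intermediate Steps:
q(R) = (8 + R)/(2*R) (q(R) = (8 + R)/((2*R)) = (8 + R)*(1/(2*R)) = (8 + R)/(2*R))
n = 26 (n = -993 - 1*(-1019) = -993 + 1019 = 26)
s(F, j) = (8 + F)/(2*F)
T = -2077
(n + T) + s(-1*20, -8) = (26 - 2077) + (8 - 1*20)/(2*((-1*20))) = -2051 + (½)*(8 - 20)/(-20) = -2051 + (½)*(-1/20)*(-12) = -2051 + 3/10 = -20507/10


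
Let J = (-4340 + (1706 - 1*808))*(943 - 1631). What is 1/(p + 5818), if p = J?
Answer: 1/2373914 ≈ 4.2125e-7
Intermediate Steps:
J = 2368096 (J = (-4340 + (1706 - 808))*(-688) = (-4340 + 898)*(-688) = -3442*(-688) = 2368096)
p = 2368096
1/(p + 5818) = 1/(2368096 + 5818) = 1/2373914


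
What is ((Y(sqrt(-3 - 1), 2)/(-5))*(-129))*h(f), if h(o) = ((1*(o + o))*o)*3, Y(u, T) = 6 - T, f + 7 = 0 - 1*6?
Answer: 523224/5 ≈ 1.0464e+5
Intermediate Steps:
f = -13 (f = -7 + (0 - 1*6) = -7 + (0 - 6) = -7 - 6 = -13)
h(o) = 6*o**2 (h(o) = ((1*(2*o))*o)*3 = ((2*o)*o)*3 = (2*o**2)*3 = 6*o**2)
((Y(sqrt(-3 - 1), 2)/(-5))*(-129))*h(f) = (((6 - 1*2)/(-5))*(-129))*(6*(-13)**2) = (((6 - 2)*(-1/5))*(-129))*(6*169) = ((4*(-1/5))*(-129))*1014 = -4/5*(-129)*1014 = (516/5)*1014 = 523224/5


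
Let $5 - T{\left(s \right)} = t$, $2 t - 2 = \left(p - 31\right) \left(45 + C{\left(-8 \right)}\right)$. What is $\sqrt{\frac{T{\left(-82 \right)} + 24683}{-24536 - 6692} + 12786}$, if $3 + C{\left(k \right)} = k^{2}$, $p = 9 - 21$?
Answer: $\frac{\sqrt{3116977867294}}{15614} \approx 113.07$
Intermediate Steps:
$p = -12$ ($p = 9 - 21 = -12$)
$C{\left(k \right)} = -3 + k^{2}$
$t = -2278$ ($t = 1 + \frac{\left(-12 - 31\right) \left(45 - \left(3 - \left(-8\right)^{2}\right)\right)}{2} = 1 + \frac{\left(-43\right) \left(45 + \left(-3 + 64\right)\right)}{2} = 1 + \frac{\left(-43\right) \left(45 + 61\right)}{2} = 1 + \frac{\left(-43\right) 106}{2} = 1 + \frac{1}{2} \left(-4558\right) = 1 - 2279 = -2278$)
$T{\left(s \right)} = 2283$ ($T{\left(s \right)} = 5 - -2278 = 5 + 2278 = 2283$)
$\sqrt{\frac{T{\left(-82 \right)} + 24683}{-24536 - 6692} + 12786} = \sqrt{\frac{2283 + 24683}{-24536 - 6692} + 12786} = \sqrt{\frac{26966}{-31228} + 12786} = \sqrt{26966 \left(- \frac{1}{31228}\right) + 12786} = \sqrt{- \frac{13483}{15614} + 12786} = \sqrt{\frac{199627121}{15614}} = \frac{\sqrt{3116977867294}}{15614}$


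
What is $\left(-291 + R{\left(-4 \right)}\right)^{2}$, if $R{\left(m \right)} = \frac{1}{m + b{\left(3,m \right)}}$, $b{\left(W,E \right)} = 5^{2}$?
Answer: $\frac{37332100}{441} \approx 84653.0$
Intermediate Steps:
$b{\left(W,E \right)} = 25$
$R{\left(m \right)} = \frac{1}{25 + m}$ ($R{\left(m \right)} = \frac{1}{m + 25} = \frac{1}{25 + m}$)
$\left(-291 + R{\left(-4 \right)}\right)^{2} = \left(-291 + \frac{1}{25 - 4}\right)^{2} = \left(-291 + \frac{1}{21}\right)^{2} = \left(- \frac{6110}{21}\right)^{2} = \frac{37332100}{441}$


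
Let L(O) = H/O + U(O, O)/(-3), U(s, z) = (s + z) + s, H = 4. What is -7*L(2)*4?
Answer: 0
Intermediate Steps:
U(s, z) = z + 2*s
L(O) = -O + 4/O (L(O) = 4/O + (O + 2*O)/(-3) = 4/O + (3*O)*(-⅓) = 4/O - O = -O + 4/O)
-7*L(2)*4 = -7*(-1*2 + 4/2)*4 = -7*(-2 + 4*(½))*4 = -7*(-2 + 2)*4 = -7*0*4 = 0*4 = 0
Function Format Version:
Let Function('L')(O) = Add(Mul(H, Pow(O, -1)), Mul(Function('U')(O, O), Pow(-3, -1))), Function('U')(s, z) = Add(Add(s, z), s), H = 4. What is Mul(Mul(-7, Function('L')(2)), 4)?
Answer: 0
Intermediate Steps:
Function('U')(s, z) = Add(z, Mul(2, s))
Function('L')(O) = Add(Mul(-1, O), Mul(4, Pow(O, -1))) (Function('L')(O) = Add(Mul(4, Pow(O, -1)), Mul(Add(O, Mul(2, O)), Pow(-3, -1))) = Add(Mul(4, Pow(O, -1)), Mul(Mul(3, O), Rational(-1, 3))) = Add(Mul(4, Pow(O, -1)), Mul(-1, O)) = Add(Mul(-1, O), Mul(4, Pow(O, -1))))
Mul(Mul(-7, Function('L')(2)), 4) = Mul(Mul(-7, Add(Mul(-1, 2), Mul(4, Pow(2, -1)))), 4) = Mul(Mul(-7, Add(-2, Mul(4, Rational(1, 2)))), 4) = Mul(Mul(-7, Add(-2, 2)), 4) = Mul(Mul(-7, 0), 4) = Mul(0, 4) = 0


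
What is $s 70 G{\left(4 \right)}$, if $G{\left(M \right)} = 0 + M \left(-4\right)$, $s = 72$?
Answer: $-80640$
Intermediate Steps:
$G{\left(M \right)} = - 4 M$ ($G{\left(M \right)} = 0 - 4 M = - 4 M$)
$s 70 G{\left(4 \right)} = 72 \cdot 70 \left(\left(-4\right) 4\right) = 5040 \left(-16\right) = -80640$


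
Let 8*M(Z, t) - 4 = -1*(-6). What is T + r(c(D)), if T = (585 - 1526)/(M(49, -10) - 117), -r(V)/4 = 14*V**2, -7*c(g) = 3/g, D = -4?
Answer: 48529/6482 ≈ 7.4867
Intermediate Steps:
M(Z, t) = 5/4 (M(Z, t) = 1/2 + (-1*(-6))/8 = 1/2 + (1/8)*6 = 1/2 + 3/4 = 5/4)
c(g) = -3/(7*g)
r(V) = -56*V**2
T = 3764/463 (T = (585 - 1526)/(5/4 - 117) = -941/(-463/4) = -941*(-4/463) = 3764/463 ≈ 8.1296)
T + r(c(D)) = 3764/463 - 56*(-3/7/(-4))**2 = 3764/463 - 56*(-3/7*(-1/4))**2 = 3764/463 - 56*(3/28)**2 = 3764/463 - 56*9/784 = 3764/463 - 9/14 = 48529/6482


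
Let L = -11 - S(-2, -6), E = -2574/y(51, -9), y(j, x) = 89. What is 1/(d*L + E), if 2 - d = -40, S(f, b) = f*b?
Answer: -89/88548 ≈ -0.0010051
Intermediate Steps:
S(f, b) = b*f
d = 42 (d = 2 - 1*(-40) = 2 + 40 = 42)
E = -2574/89 ≈ -28.921
L = -23 (L = -11 - (-6)*(-2) = -11 - 1*12 = -11 - 12 = -23)
1/(d*L + E) = 1/(42*(-23) - 2574/89) = 1/(-966 - 2574/89) = 1/(-88548/89) = -89/88548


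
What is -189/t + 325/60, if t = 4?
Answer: -251/6 ≈ -41.833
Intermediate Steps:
-189/t + 325/60 = -189/4 + 325/60 = -189*¼ + 325*(1/60) = -189/4 + 65/12 = -251/6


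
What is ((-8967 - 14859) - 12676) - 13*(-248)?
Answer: -33278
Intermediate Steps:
((-8967 - 14859) - 12676) - 13*(-248) = (-23826 - 12676) + 3224 = -36502 + 3224 = -33278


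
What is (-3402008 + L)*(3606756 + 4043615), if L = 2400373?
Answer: -7662879356585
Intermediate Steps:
(-3402008 + L)*(3606756 + 4043615) = (-3402008 + 2400373)*(3606756 + 4043615) = -1001635*7650371 = -7662879356585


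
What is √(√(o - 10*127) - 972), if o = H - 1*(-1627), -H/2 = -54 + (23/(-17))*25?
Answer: √(-280908 + 17*√153935)/17 ≈ 30.805*I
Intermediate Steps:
H = 2986/17 (H = -2*(-54 + (23/(-17))*25) = -2*(-54 + (23*(-1/17))*25) = -2*(-54 - 23/17*25) = -2*(-54 - 575/17) = -2*(-1493/17) = 2986/17 ≈ 175.65)
o = 30645/17 (o = 2986/17 - 1*(-1627) = 2986/17 + 1627 = 30645/17 ≈ 1802.6)
√(√(o - 10*127) - 972) = √(√(30645/17 - 10*127) - 972) = √(√(30645/17 - 1270) - 972) = √(√(9055/17) - 972) = √(√153935/17 - 972) = √(-972 + √153935/17)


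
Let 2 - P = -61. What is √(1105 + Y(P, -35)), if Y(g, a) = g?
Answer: 4*√73 ≈ 34.176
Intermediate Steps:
P = 63 (P = 2 - 1*(-61) = 2 + 61 = 63)
√(1105 + Y(P, -35)) = √(1105 + 63) = √1168 = 4*√73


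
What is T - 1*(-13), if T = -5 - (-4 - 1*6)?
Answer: 18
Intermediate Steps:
T = 5 (T = -5 - (-4 - 6) = -5 - 1*(-10) = -5 + 10 = 5)
T - 1*(-13) = 5 - 1*(-13) = 5 + 13 = 18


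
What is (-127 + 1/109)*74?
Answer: -1024308/109 ≈ -9397.3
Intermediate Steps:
(-127 + 1/109)*74 = -13842/109*74 = -1024308/109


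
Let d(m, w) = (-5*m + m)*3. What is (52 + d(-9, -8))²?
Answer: 25600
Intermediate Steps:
d(m, w) = -12*m (d(m, w) = -4*m*3 = -12*m)
(52 + d(-9, -8))² = (52 - 12*(-9))² = (52 + 108)² = 160² = 25600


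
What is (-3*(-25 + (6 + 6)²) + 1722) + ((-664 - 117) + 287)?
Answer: 871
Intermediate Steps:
(-3*(-25 + (6 + 6)²) + 1722) + ((-664 - 117) + 287) = (-3*(-25 + 12²) + 1722) + (-781 + 287) = (-3*(-25 + 144) + 1722) - 494 = (-3*119 + 1722) - 494 = (-357 + 1722) - 494 = 1365 - 494 = 871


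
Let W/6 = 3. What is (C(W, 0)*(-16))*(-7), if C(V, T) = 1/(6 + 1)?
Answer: 16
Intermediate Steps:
W = 18 (W = 6*3 = 18)
C(V, T) = ⅐ (C(V, T) = 1/7 = ⅐)
(C(W, 0)*(-16))*(-7) = ((⅐)*(-16))*(-7) = -16/7*(-7) = 16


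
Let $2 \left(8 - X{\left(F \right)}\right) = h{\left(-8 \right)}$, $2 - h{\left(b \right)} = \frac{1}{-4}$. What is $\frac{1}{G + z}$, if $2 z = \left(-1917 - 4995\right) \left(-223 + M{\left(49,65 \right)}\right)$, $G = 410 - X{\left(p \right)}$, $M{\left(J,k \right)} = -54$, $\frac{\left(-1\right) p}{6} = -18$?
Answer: $\frac{8}{7661721} \approx 1.0442 \cdot 10^{-6}$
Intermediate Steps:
$p = 108$ ($p = \left(-6\right) \left(-18\right) = 108$)
$h{\left(b \right)} = \frac{9}{4}$ ($h{\left(b \right)} = 2 - \frac{1}{-4} = 2 - - \frac{1}{4} = 2 + \frac{1}{4} = \frac{9}{4}$)
$X{\left(F \right)} = \frac{55}{8}$ ($X{\left(F \right)} = 8 - \frac{9}{8} = \frac{55}{8}$)
$G = \frac{3225}{8}$ ($G = 410 - \frac{55}{8} = \frac{3225}{8} \approx 403.13$)
$z = 957312$ ($z = \frac{\left(-1917 - 4995\right) \left(-223 - 54\right)}{2} = \frac{\left(-6912\right) \left(-277\right)}{2} = \frac{1}{2} \cdot 1914624 = 957312$)
$\frac{1}{G + z} = \frac{1}{\frac{3225}{8} + 957312} = \frac{1}{\frac{7661721}{8}} = \frac{8}{7661721}$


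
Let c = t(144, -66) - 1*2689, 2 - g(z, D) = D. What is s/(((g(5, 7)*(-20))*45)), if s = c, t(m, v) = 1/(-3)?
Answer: -2017/3375 ≈ -0.59763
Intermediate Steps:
t(m, v) = -1/3
g(z, D) = 2 - D
c = -8068/3 (c = -1/3 - 1*2689 = -1/3 - 2689 = -8068/3 ≈ -2689.3)
s = -8068/3 ≈ -2689.3
s/(((g(5, 7)*(-20))*45)) = -8068*(-1/(900*(2 - 1*7)))/3 = -8068*(-1/(900*(2 - 7)))/3 = -8068/(3*(-5*(-20)*45)) = -8068/(3*(100*45)) = -8068/3/4500 = -8068/3*1/4500 = -2017/3375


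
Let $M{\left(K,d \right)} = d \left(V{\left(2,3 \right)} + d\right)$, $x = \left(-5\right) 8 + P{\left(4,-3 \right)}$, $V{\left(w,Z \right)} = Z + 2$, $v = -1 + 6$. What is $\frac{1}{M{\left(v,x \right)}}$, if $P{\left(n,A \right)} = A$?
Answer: $\frac{1}{1634} \approx 0.000612$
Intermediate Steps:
$v = 5$
$V{\left(w,Z \right)} = 2 + Z$
$x = -43$ ($x = \left(-5\right) 8 - 3 = -40 - 3 = -43$)
$M{\left(K,d \right)} = d \left(5 + d\right)$ ($M{\left(K,d \right)} = d \left(\left(2 + 3\right) + d\right) = d \left(5 + d\right)$)
$\frac{1}{M{\left(v,x \right)}} = \frac{1}{\left(-43\right) \left(5 - 43\right)} = \frac{1}{\left(-43\right) \left(-38\right)} = \frac{1}{1634}$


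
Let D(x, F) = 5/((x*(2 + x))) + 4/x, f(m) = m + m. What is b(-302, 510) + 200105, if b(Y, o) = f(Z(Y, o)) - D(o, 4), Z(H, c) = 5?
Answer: 52254026747/261120 ≈ 2.0012e+5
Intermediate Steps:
f(m) = 2*m
D(x, F) = 4/x + 5/(x*(2 + x)) (D(x, F) = 5*(1/(x*(2 + x))) + 4/x = 5/(x*(2 + x)) + 4/x = 4/x + 5/(x*(2 + x)))
b(Y, o) = 10 - (13 + 4*o)/(o*(2 + o)) (b(Y, o) = 2*5 - (13 + 4*o)/(o*(2 + o)) = 10 - (13 + 4*o)/(o*(2 + o)))
b(-302, 510) + 200105 = (-13 + 10*510**2 + 16*510)/(510*(2 + 510)) + 200105 = (1/510)*(-13 + 10*260100 + 8160)/512 + 200105 = (1/510)*(1/512)*(-13 + 2601000 + 8160) + 200105 = (1/510)*(1/512)*2609147 + 200105 = 2609147/261120 + 200105 = 52254026747/261120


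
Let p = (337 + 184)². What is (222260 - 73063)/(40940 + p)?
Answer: 149197/312381 ≈ 0.47761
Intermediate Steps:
p = 271441 (p = 521² = 271441)
(222260 - 73063)/(40940 + p) = (222260 - 73063)/(40940 + 271441) = 149197/312381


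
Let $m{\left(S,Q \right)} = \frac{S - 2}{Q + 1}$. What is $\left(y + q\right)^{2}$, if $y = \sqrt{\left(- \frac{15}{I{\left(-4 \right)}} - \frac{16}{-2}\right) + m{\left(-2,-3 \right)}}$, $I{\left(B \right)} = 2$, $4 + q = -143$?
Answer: $\frac{\left(294 - \sqrt{10}\right)^{2}}{4} \approx 21147.0$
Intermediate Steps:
$q = -147$ ($q = -4 - 143 = -147$)
$m{\left(S,Q \right)} = \frac{-2 + S}{1 + Q}$
$y = \frac{\sqrt{10}}{2}$ ($y = \sqrt{\left(- \frac{15}{2} - \frac{16}{-2}\right) + \frac{-2 - 2}{1 - 3}} = \sqrt{\left(\left(-15\right) \frac{1}{2} - -8\right) + \frac{1}{-2} \left(-4\right)} = \sqrt{\left(- \frac{15}{2} + 8\right) - -2} = \sqrt{\frac{1}{2} + 2} = \sqrt{\frac{5}{2}} = \frac{\sqrt{10}}{2} \approx 1.5811$)
$\left(y + q\right)^{2} = \left(\frac{\sqrt{10}}{2} - 147\right)^{2} = \left(-147 + \frac{\sqrt{10}}{2}\right)^{2}$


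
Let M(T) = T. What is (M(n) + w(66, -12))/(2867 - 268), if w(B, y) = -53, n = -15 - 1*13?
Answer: -81/2599 ≈ -0.031166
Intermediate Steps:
n = -28 (n = -15 - 13 = -28)
(M(n) + w(66, -12))/(2867 - 268) = (-28 - 53)/(2867 - 268) = -81/2599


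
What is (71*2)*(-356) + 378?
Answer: -50174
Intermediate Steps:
(71*2)*(-356) + 378 = 142*(-356) + 378 = -50552 + 378 = -50174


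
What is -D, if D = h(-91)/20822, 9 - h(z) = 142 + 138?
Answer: 271/20822 ≈ 0.013015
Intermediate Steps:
h(z) = -271 (h(z) = 9 - (142 + 138) = 9 - 1*280 = 9 - 280 = -271)
D = -271/20822 ≈ -0.013015
-D = -1*(-271/20822) = 271/20822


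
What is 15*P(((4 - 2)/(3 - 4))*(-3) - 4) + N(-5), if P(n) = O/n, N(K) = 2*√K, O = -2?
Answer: -15 + 2*I*√5 ≈ -15.0 + 4.4721*I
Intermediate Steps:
P(n) = -2/n
15*P(((4 - 2)/(3 - 4))*(-3) - 4) + N(-5) = 15*(-2/(((4 - 2)/(3 - 4))*(-3) - 4)) + 2*√(-5) = 15*(-2/((2/(-1))*(-3) - 4)) + 2*(I*√5) = 15*(-2/((2*(-1))*(-3) - 4)) + 2*I*√5 = 15*(-2/(-2*(-3) - 4)) + 2*I*√5 = 15*(-2/(6 - 4)) + 2*I*√5 = 15*(-2/2) + 2*I*√5 = 15*(-2*½) + 2*I*√5 = 15*(-1) + 2*I*√5 = -15 + 2*I*√5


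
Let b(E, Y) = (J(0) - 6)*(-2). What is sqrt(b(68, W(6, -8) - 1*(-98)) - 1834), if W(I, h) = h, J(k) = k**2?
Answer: I*sqrt(1822) ≈ 42.685*I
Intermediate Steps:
b(E, Y) = 12 (b(E, Y) = (0**2 - 6)*(-2) = (0 - 6)*(-2) = -6*(-2) = 12)
sqrt(b(68, W(6, -8) - 1*(-98)) - 1834) = sqrt(12 - 1834) = sqrt(-1822) = I*sqrt(1822)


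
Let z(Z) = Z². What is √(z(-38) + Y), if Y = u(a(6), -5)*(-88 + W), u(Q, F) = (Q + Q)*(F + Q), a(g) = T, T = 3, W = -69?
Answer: 16*√13 ≈ 57.689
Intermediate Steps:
a(g) = 3
u(Q, F) = 2*Q*(F + Q) (u(Q, F) = (2*Q)*(F + Q) = 2*Q*(F + Q))
Y = 1884 (Y = (2*3*(-5 + 3))*(-88 - 69) = (2*3*(-2))*(-157) = -12*(-157) = 1884)
√(z(-38) + Y) = √((-38)² + 1884) = √(1444 + 1884) = √3328 = 16*√13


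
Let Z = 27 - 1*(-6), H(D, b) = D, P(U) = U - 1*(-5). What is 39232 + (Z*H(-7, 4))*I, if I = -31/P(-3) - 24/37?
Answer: 3179213/74 ≈ 42962.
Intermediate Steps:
P(U) = 5 + U (P(U) = U + 5 = 5 + U)
I = -1195/74 (I = -31/(5 - 3) - 24/37 = -31/2 - 24*1/37 = -31*½ - 24/37 = -31/2 - 24/37 = -1195/74 ≈ -16.149)
Z = 33 (Z = 27 + 6 = 33)
39232 + (Z*H(-7, 4))*I = 39232 + (33*(-7))*(-1195/74) = 39232 - 231*(-1195/74) = 39232 + 276045/74 = 3179213/74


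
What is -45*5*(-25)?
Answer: 5625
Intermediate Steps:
-45*5*(-25) = -225*(-25) = 5625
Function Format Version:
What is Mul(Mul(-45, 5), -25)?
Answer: 5625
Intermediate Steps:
Mul(Mul(-45, 5), -25) = Mul(-225, -25) = 5625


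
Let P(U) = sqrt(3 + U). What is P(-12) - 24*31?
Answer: -744 + 3*I ≈ -744.0 + 3.0*I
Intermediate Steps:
P(-12) - 24*31 = sqrt(3 - 12) - 24*31 = sqrt(-9) - 744 = 3*I - 744 = -744 + 3*I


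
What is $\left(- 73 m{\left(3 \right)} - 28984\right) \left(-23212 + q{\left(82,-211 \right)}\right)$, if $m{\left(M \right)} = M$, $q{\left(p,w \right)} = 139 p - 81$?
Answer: $347369685$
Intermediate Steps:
$q{\left(p,w \right)} = -81 + 139 p$
$\left(- 73 m{\left(3 \right)} - 28984\right) \left(-23212 + q{\left(82,-211 \right)}\right) = \left(\left(-73\right) 3 - 28984\right) \left(-23212 + \left(-81 + 139 \cdot 82\right)\right) = \left(-219 - 28984\right) \left(-23212 + \left(-81 + 11398\right)\right) = - 29203 \left(-23212 + 11317\right) = \left(-29203\right) \left(-11895\right) = 347369685$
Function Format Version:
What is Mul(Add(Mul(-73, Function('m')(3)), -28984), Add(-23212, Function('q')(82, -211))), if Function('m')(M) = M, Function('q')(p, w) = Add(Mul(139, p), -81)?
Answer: 347369685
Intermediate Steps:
Function('q')(p, w) = Add(-81, Mul(139, p))
Mul(Add(Mul(-73, Function('m')(3)), -28984), Add(-23212, Function('q')(82, -211))) = Mul(Add(Mul(-73, 3), -28984), Add(-23212, Add(-81, Mul(139, 82)))) = Mul(Add(-219, -28984), Add(-23212, Add(-81, 11398))) = Mul(-29203, Add(-23212, 11317)) = Mul(-29203, -11895) = 347369685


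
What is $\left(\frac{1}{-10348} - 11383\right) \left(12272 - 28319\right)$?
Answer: $\frac{1890196750395}{10348} \approx 1.8266 \cdot 10^{8}$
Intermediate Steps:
$\left(\frac{1}{-10348} - 11383\right) \left(12272 - 28319\right) = \left(- \frac{1}{10348} + \left(-20214 + 8831\right)\right) \left(-16047\right) = \left(- \frac{1}{10348} - 11383\right) \left(-16047\right) = \left(- \frac{117791285}{10348}\right) \left(-16047\right) = \frac{1890196750395}{10348}$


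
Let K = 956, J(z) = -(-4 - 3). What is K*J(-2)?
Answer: 6692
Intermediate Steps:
J(z) = 7 (J(z) = -1*(-7) = 7)
K*J(-2) = 956*7 = 6692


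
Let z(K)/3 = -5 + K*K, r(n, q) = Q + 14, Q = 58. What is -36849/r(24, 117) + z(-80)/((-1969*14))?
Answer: -169526809/330792 ≈ -512.49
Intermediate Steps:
r(n, q) = 72 (r(n, q) = 58 + 14 = 72)
z(K) = -15 + 3*K² (z(K) = 3*(-5 + K*K) = 3*(-5 + K²) = -15 + 3*K²)
-36849/r(24, 117) + z(-80)/((-1969*14)) = -36849/72 + (-15 + 3*(-80)²)/((-1969*14)) = -36849*1/72 + (-15 + 3*6400)/(-27566) = -12283/24 + (-15 + 19200)*(-1/27566) = -12283/24 + 19185*(-1/27566) = -12283/24 - 19185/27566 = -169526809/330792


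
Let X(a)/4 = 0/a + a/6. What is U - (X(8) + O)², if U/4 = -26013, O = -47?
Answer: -952093/9 ≈ -1.0579e+5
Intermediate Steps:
X(a) = 2*a/3 (X(a) = 4*(0/a + a/6) = 4*(0 + a*(⅙)) = 4*(0 + a/6) = 4*(a/6) = 2*a/3)
U = -104052 (U = 4*(-26013) = -104052)
U - (X(8) + O)² = -104052 - ((⅔)*8 - 47)² = -104052 - (16/3 - 47)² = -104052 - (-125/3)² = -104052 - 1*15625/9 = -104052 - 15625/9 = -952093/9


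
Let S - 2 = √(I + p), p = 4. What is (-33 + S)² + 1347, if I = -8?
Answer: 2304 - 124*I ≈ 2304.0 - 124.0*I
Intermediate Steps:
S = 2 + 2*I (S = 2 + √(-8 + 4) = 2 + √(-4) = 2 + 2*I ≈ 2.0 + 2.0*I)
(-33 + S)² + 1347 = (-33 + (2 + 2*I))² + 1347 = (-31 + 2*I)² + 1347 = 1347 + (-31 + 2*I)²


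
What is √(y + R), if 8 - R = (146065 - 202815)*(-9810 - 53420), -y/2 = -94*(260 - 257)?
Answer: 2*I*√897075482 ≈ 59902.0*I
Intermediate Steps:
y = 564 (y = -(-188)*(260 - 257) = -(-188)*3 = -2*(-282) = 564)
R = -3588302492 (R = 8 - (146065 - 202815)*(-9810 - 53420) = 8 - (-56750)*(-63230) = 8 - 1*3588302500 = 8 - 3588302500 = -3588302492)
√(y + R) = √(564 - 3588302492) = √(-3588301928) = 2*I*√897075482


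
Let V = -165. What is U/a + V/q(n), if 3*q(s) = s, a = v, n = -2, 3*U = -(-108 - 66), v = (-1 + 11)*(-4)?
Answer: 4921/20 ≈ 246.05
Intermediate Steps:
v = -40 (v = 10*(-4) = -40)
U = 58 (U = (-(-108 - 66))/3 = (-1*(-174))/3 = (1/3)*174 = 58)
a = -40
q(s) = s/3
U/a + V/q(n) = 58/(-40) - 165/((1/3)*(-2)) = 58*(-1/40) - 165/(-2/3) = -29/20 - 165*(-3/2) = -29/20 + 495/2 = 4921/20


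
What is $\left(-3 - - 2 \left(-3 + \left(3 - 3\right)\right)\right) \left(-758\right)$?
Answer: $6822$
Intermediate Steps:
$\left(-3 - - 2 \left(-3 + \left(3 - 3\right)\right)\right) \left(-758\right) = \left(-3 - - 2 \left(-3 + 0\right)\right) \left(-758\right) = \left(-3 - \left(-2\right) \left(-3\right)\right) \left(-758\right) = \left(-3 - 6\right) \left(-758\right) = \left(-9\right) \left(-758\right) = 6822$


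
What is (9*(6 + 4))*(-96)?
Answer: -8640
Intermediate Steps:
(9*(6 + 4))*(-96) = (9*10)*(-96) = 90*(-96) = -8640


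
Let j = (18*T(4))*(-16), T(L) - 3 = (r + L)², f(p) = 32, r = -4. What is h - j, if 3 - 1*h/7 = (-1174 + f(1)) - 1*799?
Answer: 14472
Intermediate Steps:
T(L) = 3 + (-4 + L)²
j = -864 (j = (18*(3 + (-4 + 4)²))*(-16) = (18*(3 + 0²))*(-16) = (18*(3 + 0))*(-16) = (18*3)*(-16) = 54*(-16) = -864)
h = 13608 (h = 21 - 7*((-1174 + 32) - 1*799) = 21 - 7*(-1142 - 799) = 21 - 7*(-1941) = 21 + 13587 = 13608)
h - j = 13608 - 1*(-864) = 13608 + 864 = 14472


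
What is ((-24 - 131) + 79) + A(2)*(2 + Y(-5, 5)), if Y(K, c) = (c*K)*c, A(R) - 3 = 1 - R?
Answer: -322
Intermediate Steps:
A(R) = 4 - R (A(R) = 3 + (1 - R) = 4 - R)
Y(K, c) = K*c² (Y(K, c) = (K*c)*c = K*c²)
((-24 - 131) + 79) + A(2)*(2 + Y(-5, 5)) = ((-24 - 131) + 79) + (4 - 1*2)*(2 - 5*5²) = (-155 + 79) + (4 - 2)*(2 - 5*25) = -76 + 2*(2 - 125) = -76 + 2*(-123) = -76 - 246 = -322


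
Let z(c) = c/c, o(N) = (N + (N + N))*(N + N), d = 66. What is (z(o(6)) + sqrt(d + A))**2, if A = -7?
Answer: (1 + sqrt(59))**2 ≈ 75.362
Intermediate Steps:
o(N) = 6*N**2 (o(N) = (N + 2*N)*(2*N) = (3*N)*(2*N) = 6*N**2)
z(c) = 1
(z(o(6)) + sqrt(d + A))**2 = (1 + sqrt(66 - 7))**2 = (1 + sqrt(59))**2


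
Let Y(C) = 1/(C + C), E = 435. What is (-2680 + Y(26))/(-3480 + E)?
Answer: 46453/52780 ≈ 0.88013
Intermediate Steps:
Y(C) = 1/(2*C)
(-2680 + Y(26))/(-3480 + E) = (-2680 + (½)/26)/(-3480 + 435) = (-2680 + (½)*(1/26))/(-3045) = (-2680 + 1/52)*(-1/3045) = -139359/52*(-1/3045) = 46453/52780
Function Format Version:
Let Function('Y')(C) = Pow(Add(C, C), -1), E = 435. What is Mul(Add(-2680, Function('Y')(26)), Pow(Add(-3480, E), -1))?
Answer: Rational(46453, 52780) ≈ 0.88013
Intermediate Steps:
Function('Y')(C) = Mul(Rational(1, 2), Pow(C, -1)) (Function('Y')(C) = Pow(Mul(2, C), -1) = Mul(Rational(1, 2), Pow(C, -1)))
Mul(Add(-2680, Function('Y')(26)), Pow(Add(-3480, E), -1)) = Mul(Add(-2680, Mul(Rational(1, 2), Pow(26, -1))), Pow(Add(-3480, 435), -1)) = Mul(Add(-2680, Mul(Rational(1, 2), Rational(1, 26))), Pow(-3045, -1)) = Mul(Add(-2680, Rational(1, 52)), Rational(-1, 3045)) = Mul(Rational(-139359, 52), Rational(-1, 3045)) = Rational(46453, 52780)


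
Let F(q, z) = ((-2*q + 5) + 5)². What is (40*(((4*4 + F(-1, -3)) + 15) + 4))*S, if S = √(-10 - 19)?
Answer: 7160*I*√29 ≈ 38558.0*I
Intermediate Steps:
F(q, z) = (10 - 2*q)² (F(q, z) = ((5 - 2*q) + 5)² = (10 - 2*q)²)
S = I*√29 (S = √(-29) = I*√29 ≈ 5.3852*I)
(40*(((4*4 + F(-1, -3)) + 15) + 4))*S = (40*(((4*4 + 4*(-5 - 1)²) + 15) + 4))*(I*√29) = (40*(((16 + 4*(-6)²) + 15) + 4))*(I*√29) = (40*(((16 + 4*36) + 15) + 4))*(I*√29) = (40*(((16 + 144) + 15) + 4))*(I*√29) = (40*((160 + 15) + 4))*(I*√29) = (40*(175 + 4))*(I*√29) = (40*179)*(I*√29) = 7160*(I*√29) = 7160*I*√29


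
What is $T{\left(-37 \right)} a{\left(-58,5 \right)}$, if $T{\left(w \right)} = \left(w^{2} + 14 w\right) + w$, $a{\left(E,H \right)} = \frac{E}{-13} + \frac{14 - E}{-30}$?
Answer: $\frac{109076}{65} \approx 1678.1$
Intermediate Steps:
$a{\left(E,H \right)} = - \frac{7}{15} - \frac{17 E}{390}$ ($a{\left(E,H \right)} = E \left(- \frac{1}{13}\right) + \left(14 - E\right) \left(- \frac{1}{30}\right) = - \frac{E}{13} + \left(- \frac{7}{15} + \frac{E}{30}\right) = - \frac{7}{15} - \frac{17 E}{390}$)
$T{\left(w \right)} = w^{2} + 15 w$
$T{\left(-37 \right)} a{\left(-58,5 \right)} = - 37 \left(15 - 37\right) \left(- \frac{7}{15} - - \frac{493}{195}\right) = \left(-37\right) \left(-22\right) \left(- \frac{7}{15} + \frac{493}{195}\right) = 814 \cdot \frac{134}{65} = \frac{109076}{65}$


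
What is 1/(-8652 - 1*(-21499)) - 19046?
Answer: -244683961/12847 ≈ -19046.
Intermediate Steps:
1/(-8652 - 1*(-21499)) - 19046 = 1/(-8652 + 21499) - 19046 = 1/12847 - 19046 = -244683961/12847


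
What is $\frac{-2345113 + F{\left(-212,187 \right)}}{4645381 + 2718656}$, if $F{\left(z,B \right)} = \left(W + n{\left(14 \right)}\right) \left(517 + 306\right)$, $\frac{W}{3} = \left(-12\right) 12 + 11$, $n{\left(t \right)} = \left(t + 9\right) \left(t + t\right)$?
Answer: $- \frac{2143478}{7364037} \approx -0.29107$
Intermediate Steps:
$n{\left(t \right)} = 2 t \left(9 + t\right)$ ($n{\left(t \right)} = \left(9 + t\right) 2 t = 2 t \left(9 + t\right)$)
$W = -399$ ($W = 3 \left(\left(-12\right) 12 + 11\right) = 3 \left(-144 + 11\right) = 3 \left(-133\right) = -399$)
$F{\left(z,B \right)} = 201635$ ($F{\left(z,B \right)} = \left(-399 + 2 \cdot 14 \left(9 + 14\right)\right) \left(517 + 306\right) = \left(-399 + 2 \cdot 14 \cdot 23\right) 823 = \left(-399 + 644\right) 823 = 245 \cdot 823 = 201635$)
$\frac{-2345113 + F{\left(-212,187 \right)}}{4645381 + 2718656} = \frac{-2345113 + 201635}{4645381 + 2718656} = - \frac{2143478}{7364037}$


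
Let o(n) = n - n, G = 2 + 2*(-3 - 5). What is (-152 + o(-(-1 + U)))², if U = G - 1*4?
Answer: 23104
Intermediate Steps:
G = -14 (G = 2 + 2*(-8) = 2 - 16 = -14)
U = -18 (U = -14 - 1*4 = -14 - 4 = -18)
o(n) = 0
(-152 + o(-(-1 + U)))² = (-152 + 0)² = (-152)² = 23104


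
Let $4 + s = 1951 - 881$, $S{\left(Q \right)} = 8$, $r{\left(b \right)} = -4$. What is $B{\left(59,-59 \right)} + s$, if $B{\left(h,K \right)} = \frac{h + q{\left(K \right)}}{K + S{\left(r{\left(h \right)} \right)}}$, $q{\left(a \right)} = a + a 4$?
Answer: $\frac{54602}{51} \approx 1070.6$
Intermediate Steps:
$q{\left(a \right)} = 5 a$ ($q{\left(a \right)} = a + 4 a = 5 a$)
$B{\left(h,K \right)} = \frac{h + 5 K}{8 + K}$ ($B{\left(h,K \right)} = \frac{h + 5 K}{K + 8} = \frac{h + 5 K}{8 + K}$)
$s = 1066$ ($s = -4 + \left(1951 - 881\right) = -4 + 1070 = 1066$)
$B{\left(59,-59 \right)} + s = \frac{59 + 5 \left(-59\right)}{8 - 59} + 1066 = \frac{59 - 295}{-51} + 1066 = \left(- \frac{1}{51}\right) \left(-236\right) + 1066 = \frac{236}{51} + 1066 = \frac{54602}{51}$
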